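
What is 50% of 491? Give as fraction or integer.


Compute 50% of 491
Convert percentage: 50% = 50/100
Multiply: 491 * 50/100
= 24550/100
= 491/2

491/2


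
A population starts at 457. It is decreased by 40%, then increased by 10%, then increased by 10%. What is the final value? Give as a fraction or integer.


Start: 457
Step 1: decrease by 40% => multiply by 60/100
  457 * 60/100 = 1371/5
Step 2: increase by 10% => multiply by 110/100
  1371/5 * 110/100 = 15081/50
Step 3: increase by 10% => multiply by 110/100
  15081/50 * 110/100 = 165891/500
Final value = 165891/500

165891/500


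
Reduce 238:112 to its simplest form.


Find GCD(238, 112)
GCD = 14
Divide both by 14: 238/14 = 17, 112/14 = 8
Simplified ratio = 17:8

17:8


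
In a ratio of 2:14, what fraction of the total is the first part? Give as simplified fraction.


Total parts = 2 + 14 = 16
First part fraction = 2/16
Simplify: 2/16 = 1/8

1/8


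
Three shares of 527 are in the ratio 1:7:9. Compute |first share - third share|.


Total parts = 1 + 7 + 9 = 17
Value per part = 527 / 17 = 31
Shares: 1*31=31, 7*31=217, 9*31=279
First share = 31, third share = 279
Difference = |31 - 279| = 248

248


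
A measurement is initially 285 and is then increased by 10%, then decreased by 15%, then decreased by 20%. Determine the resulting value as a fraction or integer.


Start: 285
Step 1: increase by 10% => multiply by 110/100
  285 * 110/100 = 627/2
Step 2: decrease by 15% => multiply by 85/100
  627/2 * 85/100 = 10659/40
Step 3: decrease by 20% => multiply by 80/100
  10659/40 * 80/100 = 10659/50
Final value = 10659/50

10659/50


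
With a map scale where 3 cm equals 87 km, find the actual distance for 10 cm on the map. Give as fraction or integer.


Map scale: 3 cm = 87 km
Measured distance on map = 10 cm
Set up proportion: 10 * 87 / 3
= 870 / 3
= 290 km

290


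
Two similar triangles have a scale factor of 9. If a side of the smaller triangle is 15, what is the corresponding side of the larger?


Similar triangles have proportional sides
Scale factor = 9
Smaller side = 15
Corresponding larger side = 15 * 9
= 135

135


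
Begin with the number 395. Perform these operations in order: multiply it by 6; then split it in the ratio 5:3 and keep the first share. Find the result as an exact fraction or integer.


Start with 395.
Step 1: Multiply by 6: 395 * 6 = 2370
Step 2: Split 5:3, first share = 2370 * 5/8 = 5925/4
Final result = 5925/4

5925/4


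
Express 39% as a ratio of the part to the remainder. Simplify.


Part = 39%, Remainder = 61%
Ratio = 39:61
GCD(39, 61) = 1
Simplify: 39:61 = 39:61

39:61


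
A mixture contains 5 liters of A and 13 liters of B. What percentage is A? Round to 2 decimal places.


Volume of A = 5 L
Volume of B = 13 L
Total volume = 5 + 13 = 18 L
Percentage of A = (5/18) * 100
= 27.78%

27.78


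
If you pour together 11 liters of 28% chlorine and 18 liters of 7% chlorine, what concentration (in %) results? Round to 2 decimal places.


Solute in mixture 1 = 28% of 11 L = 11*28/100 = 77/25 L
Solute in mixture 2 = 7% of 18 L = 18*7/100 = 63/50 L
Total solute = 77/25 + 63/50 = 217/50 L
Total volume = 11 + 18 = 29 L
Final concentration = 217/50/29 * 100 = 14.97%

14.97


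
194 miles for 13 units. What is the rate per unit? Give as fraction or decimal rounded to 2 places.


Total miles = 194
Number of units = 13
Unit rate = 194 / 13
= 14.92 miles per unit

14.92


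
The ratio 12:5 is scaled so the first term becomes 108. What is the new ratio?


Original ratio: 12:5
First term target: 108
Scale factor = 108 / 12 = 9
Multiply second term: 5 * 9 = 45
Equivalent ratio = 108:45

108:45


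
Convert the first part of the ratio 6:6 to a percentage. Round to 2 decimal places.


Total parts = 6 + 6 = 12
First part fraction = 6/12
Percentage = (6/12) * 100
= 0.5 * 100
= 50.00%

50.00


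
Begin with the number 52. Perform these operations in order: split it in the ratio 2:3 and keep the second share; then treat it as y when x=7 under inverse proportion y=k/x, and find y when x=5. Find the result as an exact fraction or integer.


Start with 52.
Step 1: Split 2:3, second share = 52 * 3/5 = 156/5
Step 2: Inverse prop: k = (156/5)*7; new y = k/5 = 156/5*7/5 = 1092/25
Final result = 1092/25

1092/25


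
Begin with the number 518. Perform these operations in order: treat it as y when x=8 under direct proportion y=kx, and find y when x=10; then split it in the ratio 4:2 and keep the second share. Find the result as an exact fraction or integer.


Start with 518.
Step 1: Direct prop: k = (518)/8; new y = k*10 = 518*10/8 = 1295/2
Step 2: Split 4:2, second share = 1295/2 * 2/6 = 1295/6
Final result = 1295/6

1295/6


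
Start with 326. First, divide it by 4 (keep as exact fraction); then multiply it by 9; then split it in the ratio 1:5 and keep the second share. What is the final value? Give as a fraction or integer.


Start with 326.
Step 1: Divide by 4: 326 / 4 = 163/2
Step 2: Multiply by 9: 163/2 * 9 = 1467/2
Step 3: Split 1:5, second share = 1467/2 * 5/6 = 2445/4
Final result = 2445/4

2445/4


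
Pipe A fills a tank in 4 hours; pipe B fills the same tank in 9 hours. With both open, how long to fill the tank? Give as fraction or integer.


Rate of A = 1/4 job per hour
Rate of B = 1/9 job per hour
Combined rate = 1/4 + 1/9
Find common denominator: (9 + 4)/(4*9) = 13/36
Combined rate = 13/36 job per hour
Time together = 1 / (13/36) = 36/13 hours

36/13


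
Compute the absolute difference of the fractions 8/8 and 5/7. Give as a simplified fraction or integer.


Simplify: 8/8 = 1 and 5/7 = 5/7
Find common denominator: LCD = 7
Convert: 7/7 and 5/7
Difference = |7 - 5|/7 = 2/7
Simplified = 2/7

2/7


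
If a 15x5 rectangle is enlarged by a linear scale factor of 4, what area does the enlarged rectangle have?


Original dimensions: 15 x 5
Enlargement factor = 4
New width = 15 * 4 = 60
New height = 5 * 4 = 20
New area = 60 * 20 = 1200

1200


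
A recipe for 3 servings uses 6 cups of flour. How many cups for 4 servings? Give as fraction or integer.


Original: 6 cups for 3 servings
Target servings = 4
Scaling factor = 4/3
New amount = 6 * 4/3
= 24/3
= 8 cups

8


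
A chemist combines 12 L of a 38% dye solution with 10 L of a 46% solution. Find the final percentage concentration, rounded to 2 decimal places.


Solute in mixture 1 = 38% of 12 L = 12*38/100 = 114/25 L
Solute in mixture 2 = 46% of 10 L = 10*46/100 = 23/5 L
Total solute = 114/25 + 23/5 = 229/25 L
Total volume = 12 + 10 = 22 L
Final concentration = 229/25/22 * 100 = 41.64%

41.64


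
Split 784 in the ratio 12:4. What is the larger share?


Total parts = 12 + 4 = 16
Value per part = 784 / 16 = 49
First share = 12 * 49 = 588
Second share = 4 * 49 = 196
Larger share = 588

588


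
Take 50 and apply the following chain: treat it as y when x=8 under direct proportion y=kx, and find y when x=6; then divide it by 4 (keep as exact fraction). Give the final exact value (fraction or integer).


Start with 50.
Step 1: Direct prop: k = (50)/8; new y = k*6 = 50*6/8 = 75/2
Step 2: Divide by 4: 75/2 / 4 = 75/8
Final result = 75/8

75/8


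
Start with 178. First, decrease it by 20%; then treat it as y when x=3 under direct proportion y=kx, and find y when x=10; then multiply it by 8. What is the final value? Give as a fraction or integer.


Start with 178.
Step 1: Decrease by 20%: 178 * 80/100 = 712/5
Step 2: Direct prop: k = (712/5)/3; new y = k*10 = 712/5*10/3 = 1424/3
Step 3: Multiply by 8: 1424/3 * 8 = 11392/3
Final result = 11392/3

11392/3


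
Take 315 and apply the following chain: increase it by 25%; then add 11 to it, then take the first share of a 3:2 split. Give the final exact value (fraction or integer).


Start with 315.
Step 1: Increase by 25%: 315 * 125/100 = 1575/4
Step 2: Add 11: 1575/4+11=1619/4; split 3:2 first = 1619/4*3/5 = 4857/20
Final result = 4857/20

4857/20


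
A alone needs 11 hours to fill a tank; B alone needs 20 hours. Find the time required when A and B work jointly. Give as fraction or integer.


Rate of A = 1/11 job per hour
Rate of B = 1/20 job per hour
Combined rate = 1/11 + 1/20
Find common denominator: (20 + 11)/(11*20) = 31/220
Combined rate = 31/220 job per hour
Time together = 1 / (31/220) = 220/31 hours

220/31


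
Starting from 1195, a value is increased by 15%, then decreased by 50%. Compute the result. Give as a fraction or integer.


Start: 1195
Step 1: increase by 15% => multiply by 115/100
  1195 * 115/100 = 5497/4
Step 2: decrease by 50% => multiply by 50/100
  5497/4 * 50/100 = 5497/8
Final value = 5497/8

5497/8


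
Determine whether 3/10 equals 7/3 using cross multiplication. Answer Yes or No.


Cross multiply to check 3/10 = 7/3
Left cross product: 3 * 3 = 9
Right cross product: 10 * 7 = 70
9 != 70
Not equal, so proportions differ => No

No


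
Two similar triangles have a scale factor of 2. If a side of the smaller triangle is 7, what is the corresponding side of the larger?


Similar triangles have proportional sides
Scale factor = 2
Smaller side = 7
Corresponding larger side = 7 * 2
= 14

14


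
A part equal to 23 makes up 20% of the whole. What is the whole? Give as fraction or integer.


Given: 23 is 20% of the whole
Set up: 23 = 20/100 * whole
whole = 23 * 100 / 20
whole = 2300 / 20
whole = 115

115


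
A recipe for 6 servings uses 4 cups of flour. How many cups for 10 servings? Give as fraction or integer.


Original: 4 cups for 6 servings
Target servings = 10
Scaling factor = 10/6
New amount = 4 * 10/6
= 40/6
= 20/3 cups

20/3


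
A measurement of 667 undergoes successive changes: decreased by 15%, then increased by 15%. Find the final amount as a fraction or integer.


Start: 667
Step 1: decrease by 15% => multiply by 85/100
  667 * 85/100 = 11339/20
Step 2: increase by 15% => multiply by 115/100
  11339/20 * 115/100 = 260797/400
Final value = 260797/400

260797/400


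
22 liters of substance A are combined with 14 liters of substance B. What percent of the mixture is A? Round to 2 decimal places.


Volume of A = 22 L
Volume of B = 14 L
Total volume = 22 + 14 = 36 L
Percentage of A = (22/36) * 100
= 61.11%

61.11


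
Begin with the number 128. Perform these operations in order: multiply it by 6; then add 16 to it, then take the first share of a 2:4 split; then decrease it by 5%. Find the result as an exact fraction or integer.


Start with 128.
Step 1: Multiply by 6: 128 * 6 = 768
Step 2: Add 16: 768+16=784; split 2:4 first = 784*2/6 = 784/3
Step 3: Decrease by 5%: 784/3 * 95/100 = 3724/15
Final result = 3724/15

3724/15


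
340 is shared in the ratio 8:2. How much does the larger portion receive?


Total parts = 8 + 2 = 10
Value per part = 340 / 10 = 34
First share = 8 * 34 = 272
Second share = 2 * 34 = 68
Larger share = 272

272


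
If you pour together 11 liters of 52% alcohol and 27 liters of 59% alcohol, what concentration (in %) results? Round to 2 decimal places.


Solute in mixture 1 = 52% of 11 L = 11*52/100 = 143/25 L
Solute in mixture 2 = 59% of 27 L = 27*59/100 = 1593/100 L
Total solute = 143/25 + 1593/100 = 433/20 L
Total volume = 11 + 27 = 38 L
Final concentration = 433/20/38 * 100 = 56.97%

56.97


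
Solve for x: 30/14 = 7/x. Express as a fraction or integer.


Setting up: 30/14 = 7/x
Cross multiply: 30 * x = 14 * 7
30x = 98
x = 98/30
x = 49/15

49/15


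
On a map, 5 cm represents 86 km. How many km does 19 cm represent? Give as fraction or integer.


Map scale: 5 cm = 86 km
Measured distance on map = 19 cm
Set up proportion: 19 * 86 / 5
= 1634 / 5
= 1634/5 km

1634/5


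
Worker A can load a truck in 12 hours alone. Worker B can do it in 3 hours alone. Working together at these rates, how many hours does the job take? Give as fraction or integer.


Rate of A = 1/12 job per hour
Rate of B = 1/3 job per hour
Combined rate = 1/12 + 1/3
Find common denominator: (3 + 12)/(12*3) = 15/36
Combined rate = 5/12 job per hour
Time together = 1 / (5/12) = 12/5 hours

12/5


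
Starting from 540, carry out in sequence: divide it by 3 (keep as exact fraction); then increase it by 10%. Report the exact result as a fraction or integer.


Start with 540.
Step 1: Divide by 3: 540 / 3 = 180
Step 2: Increase by 10%: 180 * 110/100 = 198
Final result = 198

198


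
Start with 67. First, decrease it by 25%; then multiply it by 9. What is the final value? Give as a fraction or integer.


Start with 67.
Step 1: Decrease by 25%: 67 * 75/100 = 201/4
Step 2: Multiply by 9: 201/4 * 9 = 1809/4
Final result = 1809/4

1809/4


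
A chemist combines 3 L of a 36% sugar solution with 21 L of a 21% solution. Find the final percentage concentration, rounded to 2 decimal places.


Solute in mixture 1 = 36% of 3 L = 3*36/100 = 27/25 L
Solute in mixture 2 = 21% of 21 L = 21*21/100 = 441/100 L
Total solute = 27/25 + 441/100 = 549/100 L
Total volume = 3 + 21 = 24 L
Final concentration = 549/100/24 * 100 = 22.88%

22.88


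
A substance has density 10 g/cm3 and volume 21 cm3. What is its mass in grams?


Using mass = density * volume
Density = 10 g/cm3
Volume = 21 cm3
Mass = 10 * 21
= 210 g

210


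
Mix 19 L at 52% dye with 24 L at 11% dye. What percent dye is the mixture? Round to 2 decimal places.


Solute in mixture 1 = 52% of 19 L = 19*52/100 = 247/25 L
Solute in mixture 2 = 11% of 24 L = 24*11/100 = 66/25 L
Total solute = 247/25 + 66/25 = 313/25 L
Total volume = 19 + 24 = 43 L
Final concentration = 313/25/43 * 100 = 29.12%

29.12


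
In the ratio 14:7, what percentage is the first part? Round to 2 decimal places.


Total parts = 14 + 7 = 21
First part fraction = 14/21
Percentage = (14/21) * 100
= 0.666667 * 100
= 66.67%

66.67


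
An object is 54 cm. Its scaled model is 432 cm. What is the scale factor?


Original length = 54 cm
Scaled length = 432 cm
Scale factor = 432 / 54
= 8

8


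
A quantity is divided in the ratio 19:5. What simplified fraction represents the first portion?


Total parts = 19 + 5 = 24
First part fraction = 19/24
Simplify: 19/24 = 19/24

19/24


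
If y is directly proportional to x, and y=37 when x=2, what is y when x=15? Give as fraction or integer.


Direct proportion: y = kx
Find k: k = 37/2 = 37/2
Compute y at x=15: y = 37/2 * 15
y = 555/2

555/2


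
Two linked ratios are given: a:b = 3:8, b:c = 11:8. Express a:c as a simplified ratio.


Given a:b = 3:8 and b:c = 11:8
Make b consistent. Multiply first ratio by 11: a:b = 33:88
Multiply second ratio by 8: b:c = 88:64
Now b = 88 in both, so a:b:c = 33:88:64
Therefore a:c = 33:64
Simplify by GCD: a:c = 33:64

33:64


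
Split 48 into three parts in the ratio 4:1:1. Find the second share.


Ratio = 4:1:1
Total parts = 4 + 1 + 1 = 6
Value per part = 48 / 6 = 8
First share = 4 * 8 = 32
Middle share = 1 * 8 = 8
Third share = 1 * 8 = 8

8


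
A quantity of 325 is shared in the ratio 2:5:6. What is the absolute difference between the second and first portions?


Total parts = 2 + 5 + 6 = 13
Value per part = 325 / 13 = 25
Shares: 2*25=50, 5*25=125, 6*25=150
Second share = 125, first share = 50
Difference = |125 - 50| = 75

75


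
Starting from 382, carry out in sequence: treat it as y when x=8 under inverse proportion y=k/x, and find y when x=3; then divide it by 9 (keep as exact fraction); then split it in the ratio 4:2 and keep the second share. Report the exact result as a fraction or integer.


Start with 382.
Step 1: Inverse prop: k = (382)*8; new y = k/3 = 382*8/3 = 3056/3
Step 2: Divide by 9: 3056/3 / 9 = 3056/27
Step 3: Split 4:2, second share = 3056/27 * 2/6 = 3056/81
Final result = 3056/81

3056/81


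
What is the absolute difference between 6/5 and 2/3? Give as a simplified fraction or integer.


Simplify: 6/5 = 6/5 and 2/3 = 2/3
Find common denominator: LCD = 15
Convert: 18/15 and 10/15
Difference = |18 - 10|/15 = 8/15
Simplified = 8/15

8/15


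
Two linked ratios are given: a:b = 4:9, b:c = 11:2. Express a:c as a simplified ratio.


Given a:b = 4:9 and b:c = 11:2
Make b consistent. Multiply first ratio by 11: a:b = 44:99
Multiply second ratio by 9: b:c = 99:18
Now b = 99 in both, so a:b:c = 44:99:18
Therefore a:c = 44:18
Simplify by GCD: a:c = 22:9

22:9


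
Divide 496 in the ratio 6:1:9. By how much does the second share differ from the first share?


Total parts = 6 + 1 + 9 = 16
Value per part = 496 / 16 = 31
Shares: 6*31=186, 1*31=31, 9*31=279
Second share = 31, first share = 186
Difference = |31 - 186| = 155

155


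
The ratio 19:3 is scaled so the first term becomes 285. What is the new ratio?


Original ratio: 19:3
First term target: 285
Scale factor = 285 / 19 = 15
Multiply second term: 3 * 15 = 45
Equivalent ratio = 285:45

285:45


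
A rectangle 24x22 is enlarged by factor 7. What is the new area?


Original dimensions: 24 x 22
Enlargement factor = 7
New width = 24 * 7 = 168
New height = 22 * 7 = 154
New area = 168 * 154 = 25872

25872


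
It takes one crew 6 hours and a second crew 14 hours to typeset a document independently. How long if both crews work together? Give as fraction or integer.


Rate of A = 1/6 job per hour
Rate of B = 1/14 job per hour
Combined rate = 1/6 + 1/14
Find common denominator: (14 + 6)/(6*14) = 20/84
Combined rate = 5/21 job per hour
Time together = 1 / (5/21) = 21/5 hours

21/5


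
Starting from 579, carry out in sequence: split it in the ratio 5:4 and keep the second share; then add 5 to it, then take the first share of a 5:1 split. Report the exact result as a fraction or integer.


Start with 579.
Step 1: Split 5:4, second share = 579 * 4/9 = 772/3
Step 2: Add 5: 772/3+5=787/3; split 5:1 first = 787/3*5/6 = 3935/18
Final result = 3935/18

3935/18


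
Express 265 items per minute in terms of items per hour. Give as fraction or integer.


Converting from per minute to per hour
Rate = 265 items per minute
Multiply by 60: 265 * 60
= 15900 items per hour

15900


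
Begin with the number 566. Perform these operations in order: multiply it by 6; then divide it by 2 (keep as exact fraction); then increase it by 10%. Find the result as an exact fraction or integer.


Start with 566.
Step 1: Multiply by 6: 566 * 6 = 3396
Step 2: Divide by 2: 3396 / 2 = 1698
Step 3: Increase by 10%: 1698 * 110/100 = 9339/5
Final result = 9339/5

9339/5


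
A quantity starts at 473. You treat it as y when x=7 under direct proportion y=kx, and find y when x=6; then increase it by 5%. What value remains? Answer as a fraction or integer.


Start with 473.
Step 1: Direct prop: k = (473)/7; new y = k*6 = 473*6/7 = 2838/7
Step 2: Increase by 5%: 2838/7 * 105/100 = 4257/10
Final result = 4257/10

4257/10


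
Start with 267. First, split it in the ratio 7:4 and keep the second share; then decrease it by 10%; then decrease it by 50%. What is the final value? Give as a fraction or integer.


Start with 267.
Step 1: Split 7:4, second share = 267 * 4/11 = 1068/11
Step 2: Decrease by 10%: 1068/11 * 90/100 = 4806/55
Step 3: Decrease by 50%: 4806/55 * 50/100 = 2403/55
Final result = 2403/55

2403/55


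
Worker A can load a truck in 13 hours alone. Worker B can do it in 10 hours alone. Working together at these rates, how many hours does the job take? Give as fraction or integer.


Rate of A = 1/13 job per hour
Rate of B = 1/10 job per hour
Combined rate = 1/13 + 1/10
Find common denominator: (10 + 13)/(13*10) = 23/130
Combined rate = 23/130 job per hour
Time together = 1 / (23/130) = 130/23 hours

130/23


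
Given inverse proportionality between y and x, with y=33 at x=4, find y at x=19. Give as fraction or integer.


Inverse proportion: y = k/x
Find k: k = 4 * 33 = 132
Compute y at x=19: y = 132/19
y = 132/19

132/19


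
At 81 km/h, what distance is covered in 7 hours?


Using distance = speed * time
Speed = 81 km/h
Time = 7 hours
Distance = 81 * 7
= 567 km

567


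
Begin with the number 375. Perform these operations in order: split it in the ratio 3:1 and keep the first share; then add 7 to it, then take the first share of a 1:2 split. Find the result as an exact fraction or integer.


Start with 375.
Step 1: Split 3:1, first share = 375 * 3/4 = 1125/4
Step 2: Add 7: 1125/4+7=1153/4; split 1:2 first = 1153/4*1/3 = 1153/12
Final result = 1153/12

1153/12


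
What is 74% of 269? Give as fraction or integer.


Compute 74% of 269
Convert percentage: 74% = 74/100
Multiply: 269 * 74/100
= 19906/100
= 9953/50

9953/50


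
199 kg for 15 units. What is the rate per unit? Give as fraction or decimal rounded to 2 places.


Total kg = 199
Number of units = 15
Unit rate = 199 / 15
= 13.27 kg per unit

13.27


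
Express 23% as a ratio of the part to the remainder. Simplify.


Part = 23%, Remainder = 77%
Ratio = 23:77
GCD(23, 77) = 1
Simplify: 23:77 = 23:77

23:77


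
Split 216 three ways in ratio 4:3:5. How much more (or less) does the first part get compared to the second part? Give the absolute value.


Total parts = 4 + 3 + 5 = 12
Value per part = 216 / 12 = 18
Shares: 4*18=72, 3*18=54, 5*18=90
First share = 72, second share = 54
Difference = |72 - 54| = 18

18


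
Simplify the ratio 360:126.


Find GCD(360, 126)
GCD = 18
Divide both by 18: 360/18 = 20, 126/18 = 7
Simplified ratio = 20:7

20:7


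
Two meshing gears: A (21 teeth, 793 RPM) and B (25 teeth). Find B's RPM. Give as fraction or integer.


Gear ratio: teeth_A * RPM_A = teeth_B * RPM_B
21 * 793 = 25 * RPM_B
16653 = 25 * RPM_B
RPM_B = 16653 / 25
RPM_B = 16653/25

16653/25


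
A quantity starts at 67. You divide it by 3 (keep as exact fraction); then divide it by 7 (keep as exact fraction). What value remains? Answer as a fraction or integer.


Start with 67.
Step 1: Divide by 3: 67 / 3 = 67/3
Step 2: Divide by 7: 67/3 / 7 = 67/21
Final result = 67/21

67/21


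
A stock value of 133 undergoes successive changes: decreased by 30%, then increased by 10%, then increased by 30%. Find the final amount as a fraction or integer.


Start: 133
Step 1: decrease by 30% => multiply by 70/100
  133 * 70/100 = 931/10
Step 2: increase by 10% => multiply by 110/100
  931/10 * 110/100 = 10241/100
Step 3: increase by 30% => multiply by 130/100
  10241/100 * 130/100 = 133133/1000
Final value = 133133/1000

133133/1000


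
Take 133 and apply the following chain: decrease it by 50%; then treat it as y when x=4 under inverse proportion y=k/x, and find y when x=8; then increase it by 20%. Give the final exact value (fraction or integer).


Start with 133.
Step 1: Decrease by 50%: 133 * 50/100 = 133/2
Step 2: Inverse prop: k = (133/2)*4; new y = k/8 = 133/2*4/8 = 133/4
Step 3: Increase by 20%: 133/4 * 120/100 = 399/10
Final result = 399/10

399/10


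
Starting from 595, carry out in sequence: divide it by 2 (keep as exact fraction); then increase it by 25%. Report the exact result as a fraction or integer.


Start with 595.
Step 1: Divide by 2: 595 / 2 = 595/2
Step 2: Increase by 25%: 595/2 * 125/100 = 2975/8
Final result = 2975/8

2975/8


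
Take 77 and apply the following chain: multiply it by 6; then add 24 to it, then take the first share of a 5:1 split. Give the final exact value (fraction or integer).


Start with 77.
Step 1: Multiply by 6: 77 * 6 = 462
Step 2: Add 24: 462+24=486; split 5:1 first = 486*5/6 = 405
Final result = 405

405


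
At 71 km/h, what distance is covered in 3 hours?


Using distance = speed * time
Speed = 71 km/h
Time = 3 hours
Distance = 71 * 3
= 213 km

213


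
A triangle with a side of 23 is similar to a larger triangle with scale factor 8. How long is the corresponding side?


Similar triangles have proportional sides
Scale factor = 8
Smaller side = 23
Corresponding larger side = 23 * 8
= 184

184


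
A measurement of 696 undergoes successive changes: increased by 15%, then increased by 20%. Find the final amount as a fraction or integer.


Start: 696
Step 1: increase by 15% => multiply by 115/100
  696 * 115/100 = 4002/5
Step 2: increase by 20% => multiply by 120/100
  4002/5 * 120/100 = 24012/25
Final value = 24012/25

24012/25


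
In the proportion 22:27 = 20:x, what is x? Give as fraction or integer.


Setting up: 22/27 = 20/x
Cross multiply: 22 * x = 27 * 20
22x = 540
x = 540/22
x = 270/11

270/11


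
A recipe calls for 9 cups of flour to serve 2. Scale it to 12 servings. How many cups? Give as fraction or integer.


Original: 9 cups for 2 servings
Target servings = 12
Scaling factor = 12/2
New amount = 9 * 12/2
= 108/2
= 54 cups

54


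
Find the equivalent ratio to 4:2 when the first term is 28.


Original ratio: 4:2
First term target: 28
Scale factor = 28 / 4 = 7
Multiply second term: 2 * 7 = 14
Equivalent ratio = 28:14

28:14


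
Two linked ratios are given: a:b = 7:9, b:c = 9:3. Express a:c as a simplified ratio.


Given a:b = 7:9 and b:c = 9:3
Make b consistent. Multiply first ratio by 9: a:b = 63:81
Multiply second ratio by 9: b:c = 81:27
Now b = 81 in both, so a:b:c = 63:81:27
Therefore a:c = 63:27
Simplify by GCD: a:c = 7:3

7:3


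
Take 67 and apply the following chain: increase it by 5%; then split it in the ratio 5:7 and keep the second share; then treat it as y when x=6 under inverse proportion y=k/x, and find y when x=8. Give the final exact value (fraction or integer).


Start with 67.
Step 1: Increase by 5%: 67 * 105/100 = 1407/20
Step 2: Split 5:7, second share = 1407/20 * 7/12 = 3283/80
Step 3: Inverse prop: k = (3283/80)*6; new y = k/8 = 3283/80*6/8 = 9849/320
Final result = 9849/320

9849/320


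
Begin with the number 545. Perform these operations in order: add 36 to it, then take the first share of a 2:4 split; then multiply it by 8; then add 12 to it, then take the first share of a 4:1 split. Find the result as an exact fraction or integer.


Start with 545.
Step 1: Add 36: 545+36=581; split 2:4 first = 581*2/6 = 581/3
Step 2: Multiply by 8: 581/3 * 8 = 4648/3
Step 3: Add 12: 4648/3+12=4684/3; split 4:1 first = 4684/3*4/5 = 18736/15
Final result = 18736/15

18736/15


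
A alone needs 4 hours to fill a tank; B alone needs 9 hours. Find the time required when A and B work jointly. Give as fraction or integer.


Rate of A = 1/4 job per hour
Rate of B = 1/9 job per hour
Combined rate = 1/4 + 1/9
Find common denominator: (9 + 4)/(4*9) = 13/36
Combined rate = 13/36 job per hour
Time together = 1 / (13/36) = 36/13 hours

36/13


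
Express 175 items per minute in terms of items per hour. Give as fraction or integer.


Converting from per minute to per hour
Rate = 175 items per minute
Multiply by 60: 175 * 60
= 10500 items per hour

10500


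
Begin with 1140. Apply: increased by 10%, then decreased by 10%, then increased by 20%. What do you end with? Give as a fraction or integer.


Start: 1140
Step 1: increase by 10% => multiply by 110/100
  1140 * 110/100 = 1254
Step 2: decrease by 10% => multiply by 90/100
  1254 * 90/100 = 5643/5
Step 3: increase by 20% => multiply by 120/100
  5643/5 * 120/100 = 33858/25
Final value = 33858/25

33858/25


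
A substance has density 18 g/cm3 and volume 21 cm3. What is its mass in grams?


Using mass = density * volume
Density = 18 g/cm3
Volume = 21 cm3
Mass = 18 * 21
= 378 g

378


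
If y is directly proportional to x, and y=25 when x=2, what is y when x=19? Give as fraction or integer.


Direct proportion: y = kx
Find k: k = 25/2 = 25/2
Compute y at x=19: y = 25/2 * 19
y = 475/2

475/2


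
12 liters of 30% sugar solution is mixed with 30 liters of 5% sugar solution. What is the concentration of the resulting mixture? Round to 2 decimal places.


Solute in mixture 1 = 30% of 12 L = 12*30/100 = 18/5 L
Solute in mixture 2 = 5% of 30 L = 30*5/100 = 3/2 L
Total solute = 18/5 + 3/2 = 51/10 L
Total volume = 12 + 30 = 42 L
Final concentration = 51/10/42 * 100 = 12.14%

12.14


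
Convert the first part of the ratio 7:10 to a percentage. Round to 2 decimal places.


Total parts = 7 + 10 = 17
First part fraction = 7/17
Percentage = (7/17) * 100
= 0.411765 * 100
= 41.18%

41.18


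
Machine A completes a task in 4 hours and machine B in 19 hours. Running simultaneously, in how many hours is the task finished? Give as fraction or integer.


Rate of A = 1/4 job per hour
Rate of B = 1/19 job per hour
Combined rate = 1/4 + 1/19
Find common denominator: (19 + 4)/(4*19) = 23/76
Combined rate = 23/76 job per hour
Time together = 1 / (23/76) = 76/23 hours

76/23


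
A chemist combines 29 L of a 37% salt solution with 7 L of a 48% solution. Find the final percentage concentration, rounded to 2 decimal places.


Solute in mixture 1 = 37% of 29 L = 29*37/100 = 1073/100 L
Solute in mixture 2 = 48% of 7 L = 7*48/100 = 84/25 L
Total solute = 1073/100 + 84/25 = 1409/100 L
Total volume = 29 + 7 = 36 L
Final concentration = 1409/100/36 * 100 = 39.14%

39.14


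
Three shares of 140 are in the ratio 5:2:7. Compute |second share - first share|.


Total parts = 5 + 2 + 7 = 14
Value per part = 140 / 14 = 10
Shares: 5*10=50, 2*10=20, 7*10=70
Second share = 20, first share = 50
Difference = |20 - 50| = 30

30


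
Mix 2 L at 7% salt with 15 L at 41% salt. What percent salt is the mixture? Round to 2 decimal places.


Solute in mixture 1 = 7% of 2 L = 2*7/100 = 7/50 L
Solute in mixture 2 = 41% of 15 L = 15*41/100 = 123/20 L
Total solute = 7/50 + 123/20 = 629/100 L
Total volume = 2 + 15 = 17 L
Final concentration = 629/100/17 * 100 = 37.00%

37.00


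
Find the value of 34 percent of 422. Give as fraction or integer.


Compute 34% of 422
Convert percentage: 34% = 34/100
Multiply: 422 * 34/100
= 14348/100
= 3587/25

3587/25


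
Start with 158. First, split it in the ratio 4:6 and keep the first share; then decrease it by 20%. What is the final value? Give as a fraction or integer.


Start with 158.
Step 1: Split 4:6, first share = 158 * 4/10 = 316/5
Step 2: Decrease by 20%: 316/5 * 80/100 = 1264/25
Final result = 1264/25

1264/25


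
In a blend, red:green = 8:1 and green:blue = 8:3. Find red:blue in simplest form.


Given a:b = 8:1 and b:c = 8:3
Make b consistent. Multiply first ratio by 8: a:b = 64:8
Multiply second ratio by 1: b:c = 8:3
Now b = 8 in both, so a:b:c = 64:8:3
Therefore a:c = 64:3
Simplify by GCD: a:c = 64:3

64:3


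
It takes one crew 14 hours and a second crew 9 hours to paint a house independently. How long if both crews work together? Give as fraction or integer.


Rate of A = 1/14 job per hour
Rate of B = 1/9 job per hour
Combined rate = 1/14 + 1/9
Find common denominator: (9 + 14)/(14*9) = 23/126
Combined rate = 23/126 job per hour
Time together = 1 / (23/126) = 126/23 hours

126/23


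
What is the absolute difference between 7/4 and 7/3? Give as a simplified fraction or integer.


Simplify: 7/4 = 7/4 and 7/3 = 7/3
Find common denominator: LCD = 12
Convert: 21/12 and 28/12
Difference = |21 - 28|/12 = 7/12
Simplified = 7/12

7/12


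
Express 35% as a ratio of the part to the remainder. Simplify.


Part = 35%, Remainder = 65%
Ratio = 35:65
GCD(35, 65) = 5
Simplify: 7:13 = 7:13

7:13


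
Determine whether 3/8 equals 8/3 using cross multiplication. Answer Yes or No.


Cross multiply to check 3/8 = 8/3
Left cross product: 3 * 3 = 9
Right cross product: 8 * 8 = 64
9 != 64
Not equal, so proportions differ => No

No


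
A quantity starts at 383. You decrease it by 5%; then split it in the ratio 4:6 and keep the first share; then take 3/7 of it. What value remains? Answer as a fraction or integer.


Start with 383.
Step 1: Decrease by 5%: 383 * 95/100 = 7277/20
Step 2: Split 4:6, first share = 7277/20 * 4/10 = 7277/50
Step 3: Take 3/7: 7277/50 * 3/7 = 21831/350
Final result = 21831/350

21831/350


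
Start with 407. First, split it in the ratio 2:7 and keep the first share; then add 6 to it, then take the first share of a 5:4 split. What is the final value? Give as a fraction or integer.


Start with 407.
Step 1: Split 2:7, first share = 407 * 2/9 = 814/9
Step 2: Add 6: 814/9+6=868/9; split 5:4 first = 868/9*5/9 = 4340/81
Final result = 4340/81

4340/81


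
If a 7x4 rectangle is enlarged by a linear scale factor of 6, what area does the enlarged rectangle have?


Original dimensions: 7 x 4
Enlargement factor = 6
New width = 7 * 6 = 42
New height = 4 * 6 = 24
New area = 42 * 24 = 1008

1008


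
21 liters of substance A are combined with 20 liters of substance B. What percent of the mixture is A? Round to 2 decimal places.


Volume of A = 21 L
Volume of B = 20 L
Total volume = 21 + 20 = 41 L
Percentage of A = (21/41) * 100
= 51.22%

51.22


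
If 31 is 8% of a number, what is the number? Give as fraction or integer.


Given: 31 is 8% of the whole
Set up: 31 = 8/100 * whole
whole = 31 * 100 / 8
whole = 3100 / 8
whole = 775/2

775/2


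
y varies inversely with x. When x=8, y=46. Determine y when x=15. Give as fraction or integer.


Inverse proportion: y = k/x
Find k: k = 8 * 46 = 368
Compute y at x=15: y = 368/15
y = 368/15

368/15


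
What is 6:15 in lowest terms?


Find GCD(6, 15)
GCD = 3
Divide both by 3: 6/3 = 2, 15/3 = 5
Simplified ratio = 2:5

2:5


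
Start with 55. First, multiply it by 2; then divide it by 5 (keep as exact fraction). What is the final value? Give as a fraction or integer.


Start with 55.
Step 1: Multiply by 2: 55 * 2 = 110
Step 2: Divide by 5: 110 / 5 = 22
Final result = 22

22


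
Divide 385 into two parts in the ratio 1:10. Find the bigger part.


Total parts = 1 + 10 = 11
Value per part = 385 / 11 = 35
First share = 1 * 35 = 35
Second share = 10 * 35 = 350
Larger share = 350

350


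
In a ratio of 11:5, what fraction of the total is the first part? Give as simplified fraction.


Total parts = 11 + 5 = 16
First part fraction = 11/16
Simplify: 11/16 = 11/16

11/16


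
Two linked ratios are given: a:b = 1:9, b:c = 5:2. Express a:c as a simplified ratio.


Given a:b = 1:9 and b:c = 5:2
Make b consistent. Multiply first ratio by 5: a:b = 5:45
Multiply second ratio by 9: b:c = 45:18
Now b = 45 in both, so a:b:c = 5:45:18
Therefore a:c = 5:18
Simplify by GCD: a:c = 5:18

5:18


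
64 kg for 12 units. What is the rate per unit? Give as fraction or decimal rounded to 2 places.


Total kg = 64
Number of units = 12
Unit rate = 64 / 12
= 5.33 kg per unit

5.33


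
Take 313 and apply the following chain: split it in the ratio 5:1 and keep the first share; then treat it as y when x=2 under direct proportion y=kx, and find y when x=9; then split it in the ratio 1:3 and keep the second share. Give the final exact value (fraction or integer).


Start with 313.
Step 1: Split 5:1, first share = 313 * 5/6 = 1565/6
Step 2: Direct prop: k = (1565/6)/2; new y = k*9 = 1565/6*9/2 = 4695/4
Step 3: Split 1:3, second share = 4695/4 * 3/4 = 14085/16
Final result = 14085/16

14085/16


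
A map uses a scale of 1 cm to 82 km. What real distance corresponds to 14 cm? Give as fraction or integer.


Map scale: 1 cm = 82 km
Measured distance on map = 14 cm
Set up proportion: 14 * 82 / 1
= 1148 / 1
= 1148 km

1148


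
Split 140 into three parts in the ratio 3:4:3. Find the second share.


Ratio = 3:4:3
Total parts = 3 + 4 + 3 = 10
Value per part = 140 / 10 = 14
First share = 3 * 14 = 42
Middle share = 4 * 14 = 56
Third share = 3 * 14 = 42

56


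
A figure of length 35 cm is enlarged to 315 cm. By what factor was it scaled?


Original length = 35 cm
Scaled length = 315 cm
Scale factor = 315 / 35
= 9

9


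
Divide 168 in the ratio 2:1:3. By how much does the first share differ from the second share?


Total parts = 2 + 1 + 3 = 6
Value per part = 168 / 6 = 28
Shares: 2*28=56, 1*28=28, 3*28=84
First share = 56, second share = 28
Difference = |56 - 28| = 28

28


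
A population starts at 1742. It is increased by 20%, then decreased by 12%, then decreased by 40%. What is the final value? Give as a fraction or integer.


Start: 1742
Step 1: increase by 20% => multiply by 120/100
  1742 * 120/100 = 10452/5
Step 2: decrease by 12% => multiply by 88/100
  10452/5 * 88/100 = 229944/125
Step 3: decrease by 40% => multiply by 60/100
  229944/125 * 60/100 = 689832/625
Final value = 689832/625

689832/625


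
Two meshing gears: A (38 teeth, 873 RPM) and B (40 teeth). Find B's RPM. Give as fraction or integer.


Gear ratio: teeth_A * RPM_A = teeth_B * RPM_B
38 * 873 = 40 * RPM_B
33174 = 40 * RPM_B
RPM_B = 33174 / 40
RPM_B = 16587/20

16587/20


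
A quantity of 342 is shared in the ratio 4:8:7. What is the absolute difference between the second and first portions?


Total parts = 4 + 8 + 7 = 19
Value per part = 342 / 19 = 18
Shares: 4*18=72, 8*18=144, 7*18=126
Second share = 144, first share = 72
Difference = |144 - 72| = 72

72


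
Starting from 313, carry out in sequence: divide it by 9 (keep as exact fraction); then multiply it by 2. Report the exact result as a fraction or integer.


Start with 313.
Step 1: Divide by 9: 313 / 9 = 313/9
Step 2: Multiply by 2: 313/9 * 2 = 626/9
Final result = 626/9

626/9


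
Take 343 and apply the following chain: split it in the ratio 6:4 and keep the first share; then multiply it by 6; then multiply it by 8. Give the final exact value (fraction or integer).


Start with 343.
Step 1: Split 6:4, first share = 343 * 6/10 = 1029/5
Step 2: Multiply by 6: 1029/5 * 6 = 6174/5
Step 3: Multiply by 8: 6174/5 * 8 = 49392/5
Final result = 49392/5

49392/5


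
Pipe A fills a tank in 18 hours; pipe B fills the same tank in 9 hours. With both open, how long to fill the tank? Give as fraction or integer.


Rate of A = 1/18 job per hour
Rate of B = 1/9 job per hour
Combined rate = 1/18 + 1/9
Find common denominator: (9 + 18)/(18*9) = 27/162
Combined rate = 1/6 job per hour
Time together = 1 / (1/6) = 6 hours

6


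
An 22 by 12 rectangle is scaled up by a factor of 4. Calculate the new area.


Original dimensions: 22 x 12
Enlargement factor = 4
New width = 22 * 4 = 88
New height = 12 * 4 = 48
New area = 88 * 48 = 4224

4224


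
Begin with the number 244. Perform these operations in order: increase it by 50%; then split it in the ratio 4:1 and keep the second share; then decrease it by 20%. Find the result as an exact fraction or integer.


Start with 244.
Step 1: Increase by 50%: 244 * 150/100 = 366
Step 2: Split 4:1, second share = 366 * 1/5 = 366/5
Step 3: Decrease by 20%: 366/5 * 80/100 = 1464/25
Final result = 1464/25

1464/25


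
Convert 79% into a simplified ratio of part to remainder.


Part = 79%, Remainder = 21%
Ratio = 79:21
GCD(79, 21) = 1
Simplify: 79:21 = 79:21

79:21


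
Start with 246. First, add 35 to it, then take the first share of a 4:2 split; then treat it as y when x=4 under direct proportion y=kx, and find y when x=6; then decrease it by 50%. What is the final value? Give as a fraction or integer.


Start with 246.
Step 1: Add 35: 246+35=281; split 4:2 first = 281*4/6 = 562/3
Step 2: Direct prop: k = (562/3)/4; new y = k*6 = 562/3*6/4 = 281
Step 3: Decrease by 50%: 281 * 50/100 = 281/2
Final result = 281/2

281/2


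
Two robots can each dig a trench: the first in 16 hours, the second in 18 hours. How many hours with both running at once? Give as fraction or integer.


Rate of A = 1/16 job per hour
Rate of B = 1/18 job per hour
Combined rate = 1/16 + 1/18
Find common denominator: (18 + 16)/(16*18) = 34/288
Combined rate = 17/144 job per hour
Time together = 1 / (17/144) = 144/17 hours

144/17


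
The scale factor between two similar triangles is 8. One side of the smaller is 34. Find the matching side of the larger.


Similar triangles have proportional sides
Scale factor = 8
Smaller side = 34
Corresponding larger side = 34 * 8
= 272

272


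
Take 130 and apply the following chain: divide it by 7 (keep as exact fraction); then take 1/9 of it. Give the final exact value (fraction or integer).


Start with 130.
Step 1: Divide by 7: 130 / 7 = 130/7
Step 2: Take 1/9: 130/7 * 1/9 = 130/63
Final result = 130/63

130/63
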